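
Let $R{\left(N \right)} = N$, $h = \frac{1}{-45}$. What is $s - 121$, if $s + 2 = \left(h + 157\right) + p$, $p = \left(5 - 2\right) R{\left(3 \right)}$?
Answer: $\frac{1934}{45} \approx 42.978$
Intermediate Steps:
$h = - \frac{1}{45} \approx -0.022222$
$p = 9$ ($p = \left(5 - 2\right) 3 = 3 \cdot 3 = 9$)
$s = \frac{7379}{45}$ ($s = -2 + \left(\left(- \frac{1}{45} + 157\right) + 9\right) = -2 + \left(\frac{7064}{45} + 9\right) = -2 + \frac{7469}{45} = \frac{7379}{45} \approx 163.98$)
$s - 121 = \frac{7379}{45} - 121 = \frac{1934}{45}$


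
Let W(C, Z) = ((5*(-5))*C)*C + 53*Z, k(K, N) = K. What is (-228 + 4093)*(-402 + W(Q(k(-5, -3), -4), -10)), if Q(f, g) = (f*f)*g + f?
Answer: -1068892805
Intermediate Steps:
Q(f, g) = f + g*f² (Q(f, g) = f²*g + f = g*f² + f = f + g*f²)
W(C, Z) = -25*C² + 53*Z (W(C, Z) = (-25*C)*C + 53*Z = -25*C² + 53*Z)
(-228 + 4093)*(-402 + W(Q(k(-5, -3), -4), -10)) = (-228 + 4093)*(-402 + (-25*25*(1 - 5*(-4))² + 53*(-10))) = 3865*(-402 + (-25*25*(1 + 20)² - 530)) = 3865*(-402 + (-25*(-5*21)² - 530)) = 3865*(-402 + (-25*(-105)² - 530)) = 3865*(-402 + (-25*11025 - 530)) = 3865*(-402 + (-275625 - 530)) = 3865*(-402 - 276155) = 3865*(-276557) = -1068892805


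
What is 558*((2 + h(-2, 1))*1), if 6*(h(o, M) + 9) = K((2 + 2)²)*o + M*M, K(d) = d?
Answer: -6789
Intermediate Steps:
h(o, M) = -9 + M²/6 + 8*o/3 (h(o, M) = -9 + ((2 + 2)²*o + M*M)/6 = -9 + (4²*o + M²)/6 = -9 + (16*o + M²)/6 = -9 + (M² + 16*o)/6 = -9 + (M²/6 + 8*o/3) = -9 + M²/6 + 8*o/3)
558*((2 + h(-2, 1))*1) = 558*((2 + (-9 + (⅙)*1² + (8/3)*(-2)))*1) = 558*((2 + (-9 + (⅙)*1 - 16/3))*1) = 558*((2 + (-9 + ⅙ - 16/3))*1) = 558*((2 - 85/6)*1) = 558*(-73/6*1) = 558*(-73/6) = -6789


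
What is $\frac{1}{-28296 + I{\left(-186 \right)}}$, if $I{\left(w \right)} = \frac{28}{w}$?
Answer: $- \frac{93}{2631542} \approx -3.534 \cdot 10^{-5}$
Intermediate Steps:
$\frac{1}{-28296 + I{\left(-186 \right)}} = \frac{1}{-28296 + \frac{28}{-186}} = \frac{1}{-28296 + 28 \left(- \frac{1}{186}\right)} = \frac{1}{-28296 - \frac{14}{93}} = \frac{1}{- \frac{2631542}{93}} = - \frac{93}{2631542}$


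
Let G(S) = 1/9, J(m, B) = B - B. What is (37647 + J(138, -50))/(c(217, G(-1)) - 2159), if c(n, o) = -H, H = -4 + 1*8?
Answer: -12549/721 ≈ -17.405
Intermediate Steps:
H = 4 (H = -4 + 8 = 4)
J(m, B) = 0
G(S) = 1/9
c(n, o) = -4 (c(n, o) = -1*4 = -4)
(37647 + J(138, -50))/(c(217, G(-1)) - 2159) = (37647 + 0)/(-4 - 2159) = 37647/(-2163) = 37647*(-1/2163) = -12549/721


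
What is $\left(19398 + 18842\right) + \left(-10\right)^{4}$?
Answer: $48240$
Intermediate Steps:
$\left(19398 + 18842\right) + \left(-10\right)^{4} = 38240 + 10000 = 48240$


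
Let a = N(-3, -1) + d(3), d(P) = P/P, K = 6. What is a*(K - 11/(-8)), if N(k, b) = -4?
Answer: -177/8 ≈ -22.125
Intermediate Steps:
d(P) = 1
a = -3 (a = -4 + 1 = -3)
a*(K - 11/(-8)) = -3*(6 - 11/(-8)) = -3*(6 - 11*(-1/8)) = -3*(6 + 11/8) = -3*59/8 = -177/8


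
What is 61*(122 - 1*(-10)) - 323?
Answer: 7729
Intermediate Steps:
61*(122 - 1*(-10)) - 323 = 61*(122 + 10) - 323 = 61*132 - 323 = 8052 - 323 = 7729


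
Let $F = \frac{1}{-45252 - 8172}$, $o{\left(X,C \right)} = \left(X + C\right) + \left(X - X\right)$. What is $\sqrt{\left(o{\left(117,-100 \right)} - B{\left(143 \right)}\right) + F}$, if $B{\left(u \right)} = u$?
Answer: $\frac{5 i \sqrt{99894347}}{4452} \approx 11.225 i$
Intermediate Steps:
$o{\left(X,C \right)} = C + X$ ($o{\left(X,C \right)} = \left(C + X\right) + 0 = C + X$)
$F = - \frac{1}{53424}$ ($F = \frac{1}{-53424} = - \frac{1}{53424} \approx -1.8718 \cdot 10^{-5}$)
$\sqrt{\left(o{\left(117,-100 \right)} - B{\left(143 \right)}\right) + F} = \sqrt{\left(\left(-100 + 117\right) - 143\right) - \frac{1}{53424}} = \sqrt{\left(17 - 143\right) - \frac{1}{53424}} = \sqrt{-126 - \frac{1}{53424}} = \sqrt{- \frac{6731425}{53424}} = \frac{5 i \sqrt{99894347}}{4452}$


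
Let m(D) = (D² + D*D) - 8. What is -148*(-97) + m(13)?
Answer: 14686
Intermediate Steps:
m(D) = -8 + 2*D² (m(D) = (D² + D²) - 8 = 2*D² - 8 = -8 + 2*D²)
-148*(-97) + m(13) = -148*(-97) + (-8 + 2*13²) = 14356 + (-8 + 2*169) = 14356 + (-8 + 338) = 14356 + 330 = 14686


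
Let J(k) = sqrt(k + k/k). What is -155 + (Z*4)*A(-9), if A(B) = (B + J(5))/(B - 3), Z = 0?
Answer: -155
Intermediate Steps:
J(k) = sqrt(1 + k) (J(k) = sqrt(k + 1) = sqrt(1 + k))
A(B) = (B + sqrt(6))/(-3 + B) (A(B) = (B + sqrt(1 + 5))/(B - 3) = (B + sqrt(6))/(-3 + B))
-155 + (Z*4)*A(-9) = -155 + (0*4)*((-9 + sqrt(6))/(-3 - 9)) = -155 + 0*((-9 + sqrt(6))/(-12)) = -155 + 0*(-(-9 + sqrt(6))/12) = -155 + 0*(3/4 - sqrt(6)/12) = -155 + 0 = -155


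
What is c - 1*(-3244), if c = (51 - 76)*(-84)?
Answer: 5344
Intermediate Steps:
c = 2100 (c = -25*(-84) = 2100)
c - 1*(-3244) = 2100 - 1*(-3244) = 2100 + 3244 = 5344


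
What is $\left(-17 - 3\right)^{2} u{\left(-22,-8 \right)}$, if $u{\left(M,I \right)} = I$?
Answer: $-3200$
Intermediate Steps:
$\left(-17 - 3\right)^{2} u{\left(-22,-8 \right)} = \left(-17 - 3\right)^{2} \left(-8\right) = \left(-20\right)^{2} \left(-8\right) = 400 \left(-8\right) = -3200$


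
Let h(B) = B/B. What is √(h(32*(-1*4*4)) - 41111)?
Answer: I*√41110 ≈ 202.76*I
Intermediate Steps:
h(B) = 1
√(h(32*(-1*4*4)) - 41111) = √(1 - 41111) = √(-41110) = I*√41110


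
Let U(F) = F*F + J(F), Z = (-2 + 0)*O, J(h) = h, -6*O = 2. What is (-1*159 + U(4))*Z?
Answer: -278/3 ≈ -92.667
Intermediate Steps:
O = -⅓ (O = -⅙*2 = -⅓ ≈ -0.33333)
Z = ⅔ (Z = (-2 + 0)*(-⅓) = -2*(-⅓) = ⅔ ≈ 0.66667)
U(F) = F + F² (U(F) = F*F + F = F² + F = F + F²)
(-1*159 + U(4))*Z = (-1*159 + 4*(1 + 4))*(⅔) = (-159 + 4*5)*(⅔) = (-159 + 20)*(⅔) = -139*⅔ = -278/3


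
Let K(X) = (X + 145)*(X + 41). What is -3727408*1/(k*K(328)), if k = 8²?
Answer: -232963/698148 ≈ -0.33369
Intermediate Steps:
K(X) = (41 + X)*(145 + X) (K(X) = (145 + X)*(41 + X) = (41 + X)*(145 + X))
k = 64
-3727408*1/(k*K(328)) = -3727408*1/(64*(5945 + 328² + 186*328)) = -3727408*1/(64*(5945 + 107584 + 61008)) = -3727408/(174537*64) = -3727408/11170368 = -3727408*1/11170368 = -232963/698148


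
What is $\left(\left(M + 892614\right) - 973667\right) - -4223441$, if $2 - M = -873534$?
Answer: $5015924$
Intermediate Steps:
$M = 873536$ ($M = 2 - -873534 = 2 + 873534 = 873536$)
$\left(\left(M + 892614\right) - 973667\right) - -4223441 = \left(\left(873536 + 892614\right) - 973667\right) - -4223441 = \left(1766150 - 973667\right) + 4223441 = 792483 + 4223441 = 5015924$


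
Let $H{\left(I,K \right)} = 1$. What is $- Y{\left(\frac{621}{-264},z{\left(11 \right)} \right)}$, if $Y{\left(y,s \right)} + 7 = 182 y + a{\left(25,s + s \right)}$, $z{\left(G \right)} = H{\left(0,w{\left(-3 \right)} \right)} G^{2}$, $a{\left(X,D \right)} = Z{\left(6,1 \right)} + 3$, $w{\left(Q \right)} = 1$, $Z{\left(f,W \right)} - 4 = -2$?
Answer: $\frac{18925}{44} \approx 430.11$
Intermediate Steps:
$Z{\left(f,W \right)} = 2$ ($Z{\left(f,W \right)} = 4 - 2 = 2$)
$a{\left(X,D \right)} = 5$ ($a{\left(X,D \right)} = 2 + 3 = 5$)
$z{\left(G \right)} = G^{2}$ ($z{\left(G \right)} = 1 G^{2} = G^{2}$)
$Y{\left(y,s \right)} = -2 + 182 y$ ($Y{\left(y,s \right)} = -7 + \left(182 y + 5\right) = -7 + \left(5 + 182 y\right) = -2 + 182 y$)
$- Y{\left(\frac{621}{-264},z{\left(11 \right)} \right)} = - (-2 + 182 \frac{621}{-264}) = - (-2 + 182 \cdot 621 \left(- \frac{1}{264}\right)) = - (-2 + 182 \left(- \frac{207}{88}\right)) = - (-2 - \frac{18837}{44}) = \left(-1\right) \left(- \frac{18925}{44}\right) = \frac{18925}{44}$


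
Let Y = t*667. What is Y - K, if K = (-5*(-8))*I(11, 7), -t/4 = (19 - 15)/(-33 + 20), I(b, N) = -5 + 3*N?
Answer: 2352/13 ≈ 180.92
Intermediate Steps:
t = 16/13 (t = -4*(19 - 15)/(-33 + 20) = -16/(-13) = -16*(-1)/13 = -4*(-4/13) = 16/13 ≈ 1.2308)
K = 640 (K = (-5*(-8))*(-5 + 3*7) = 40*(-5 + 21) = 40*16 = 640)
Y = 10672/13 (Y = (16/13)*667 = 10672/13 ≈ 820.92)
Y - K = 10672/13 - 1*640 = 10672/13 - 640 = 2352/13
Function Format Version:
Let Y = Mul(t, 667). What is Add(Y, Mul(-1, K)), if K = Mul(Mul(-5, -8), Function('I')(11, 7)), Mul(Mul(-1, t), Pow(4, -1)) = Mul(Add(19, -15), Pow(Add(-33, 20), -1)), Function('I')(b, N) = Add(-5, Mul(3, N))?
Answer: Rational(2352, 13) ≈ 180.92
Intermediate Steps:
t = Rational(16, 13) (t = Mul(-4, Mul(Add(19, -15), Pow(Add(-33, 20), -1))) = Mul(-4, Mul(4, Pow(-13, -1))) = Mul(-4, Mul(4, Rational(-1, 13))) = Mul(-4, Rational(-4, 13)) = Rational(16, 13) ≈ 1.2308)
K = 640 (K = Mul(Mul(-5, -8), Add(-5, Mul(3, 7))) = Mul(40, Add(-5, 21)) = Mul(40, 16) = 640)
Y = Rational(10672, 13) (Y = Mul(Rational(16, 13), 667) = Rational(10672, 13) ≈ 820.92)
Add(Y, Mul(-1, K)) = Add(Rational(10672, 13), Mul(-1, 640)) = Add(Rational(10672, 13), -640) = Rational(2352, 13)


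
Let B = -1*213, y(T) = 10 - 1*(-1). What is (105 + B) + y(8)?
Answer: -97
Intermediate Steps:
y(T) = 11 (y(T) = 10 + 1 = 11)
B = -213
(105 + B) + y(8) = (105 - 213) + 11 = -108 + 11 = -97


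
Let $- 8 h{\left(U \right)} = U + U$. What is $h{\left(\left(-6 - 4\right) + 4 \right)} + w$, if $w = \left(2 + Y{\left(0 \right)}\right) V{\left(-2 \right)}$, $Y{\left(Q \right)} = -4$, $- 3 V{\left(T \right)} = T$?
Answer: $\frac{1}{6} \approx 0.16667$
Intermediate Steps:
$V{\left(T \right)} = - \frac{T}{3}$
$h{\left(U \right)} = - \frac{U}{4}$ ($h{\left(U \right)} = - \frac{U + U}{8} = - \frac{2 U}{8} = - \frac{U}{4}$)
$w = - \frac{4}{3}$ ($w = \left(2 - 4\right) \left(\left(- \frac{1}{3}\right) \left(-2\right)\right) = \left(-2\right) \frac{2}{3} = - \frac{4}{3} \approx -1.3333$)
$h{\left(\left(-6 - 4\right) + 4 \right)} + w = - \frac{\left(-6 - 4\right) + 4}{4} - \frac{4}{3} = - \frac{-10 + 4}{4} - \frac{4}{3} = \left(- \frac{1}{4}\right) \left(-6\right) - \frac{4}{3} = \frac{3}{2} - \frac{4}{3} = \frac{1}{6}$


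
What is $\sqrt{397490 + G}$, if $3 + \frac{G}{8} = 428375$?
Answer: $\sqrt{3824466} \approx 1955.6$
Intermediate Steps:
$G = 3426976$ ($G = -24 + 8 \cdot 428375 = -24 + 3427000 = 3426976$)
$\sqrt{397490 + G} = \sqrt{397490 + 3426976} = \sqrt{3824466}$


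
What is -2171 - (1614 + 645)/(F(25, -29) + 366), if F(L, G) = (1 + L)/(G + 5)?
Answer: -9533917/4379 ≈ -2177.2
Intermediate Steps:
F(L, G) = (1 + L)/(5 + G)
-2171 - (1614 + 645)/(F(25, -29) + 366) = -2171 - (1614 + 645)/((1 + 25)/(5 - 29) + 366) = -2171 - 2259/(26/(-24) + 366) = -2171 - 2259/(-1/24*26 + 366) = -2171 - 2259/(-13/12 + 366) = -2171 - 2259/4379/12 = -2171 - 2259*12/4379 = -2171 - 1*27108/4379 = -2171 - 27108/4379 = -9533917/4379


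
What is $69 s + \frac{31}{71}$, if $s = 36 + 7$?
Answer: $\frac{210688}{71} \approx 2967.4$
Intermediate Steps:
$s = 43$
$69 s + \frac{31}{71} = 69 \cdot 43 + \frac{31}{71} = 2967 + 31 \cdot \frac{1}{71} = 2967 + \frac{31}{71} = \frac{210688}{71}$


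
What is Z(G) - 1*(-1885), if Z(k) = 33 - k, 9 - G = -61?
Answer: 1848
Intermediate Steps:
G = 70 (G = 9 - 1*(-61) = 9 + 61 = 70)
Z(G) - 1*(-1885) = (33 - 1*70) - 1*(-1885) = (33 - 70) + 1885 = -37 + 1885 = 1848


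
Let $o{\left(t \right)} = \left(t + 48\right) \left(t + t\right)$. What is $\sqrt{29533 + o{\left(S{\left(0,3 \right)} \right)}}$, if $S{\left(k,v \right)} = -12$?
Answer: $\sqrt{28669} \approx 169.32$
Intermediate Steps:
$o{\left(t \right)} = 2 t \left(48 + t\right)$ ($o{\left(t \right)} = \left(48 + t\right) 2 t = 2 t \left(48 + t\right)$)
$\sqrt{29533 + o{\left(S{\left(0,3 \right)} \right)}} = \sqrt{29533 + 2 \left(-12\right) \left(48 - 12\right)} = \sqrt{29533 + 2 \left(-12\right) 36} = \sqrt{29533 - 864} = \sqrt{28669}$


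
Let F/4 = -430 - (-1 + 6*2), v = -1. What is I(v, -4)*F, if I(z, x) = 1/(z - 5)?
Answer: 294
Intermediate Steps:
I(z, x) = 1/(-5 + z)
F = -1764 (F = 4*(-430 - (-1 + 6*2)) = 4*(-430 - (-1 + 12)) = 4*(-430 - 1*11) = 4*(-430 - 11) = 4*(-441) = -1764)
I(v, -4)*F = -1764/(-5 - 1) = -1764/(-6) = -1/6*(-1764) = 294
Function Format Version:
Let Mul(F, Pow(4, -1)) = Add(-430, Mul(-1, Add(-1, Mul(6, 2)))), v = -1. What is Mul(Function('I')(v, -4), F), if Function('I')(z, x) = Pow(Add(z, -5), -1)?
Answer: 294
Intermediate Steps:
Function('I')(z, x) = Pow(Add(-5, z), -1)
F = -1764 (F = Mul(4, Add(-430, Mul(-1, Add(-1, Mul(6, 2))))) = Mul(4, Add(-430, Mul(-1, Add(-1, 12)))) = Mul(4, Add(-430, Mul(-1, 11))) = Mul(4, Add(-430, -11)) = Mul(4, -441) = -1764)
Mul(Function('I')(v, -4), F) = Mul(Pow(Add(-5, -1), -1), -1764) = Mul(Pow(-6, -1), -1764) = Mul(Rational(-1, 6), -1764) = 294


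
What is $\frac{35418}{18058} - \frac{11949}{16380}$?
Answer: $\frac{8675519}{7042620} \approx 1.2319$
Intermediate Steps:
$\frac{35418}{18058} - \frac{11949}{16380} = 35418 \cdot \frac{1}{18058} - \frac{569}{780} = \frac{17709}{9029} - \frac{569}{780} = \frac{8675519}{7042620}$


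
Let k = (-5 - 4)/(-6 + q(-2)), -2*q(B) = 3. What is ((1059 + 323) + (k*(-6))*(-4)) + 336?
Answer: 8734/5 ≈ 1746.8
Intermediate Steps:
q(B) = -3/2 (q(B) = -½*3 = -3/2)
k = 6/5 (k = (-5 - 4)/(-6 - 3/2) = -9/(-15/2) = -9*(-2/15) = 6/5 ≈ 1.2000)
((1059 + 323) + (k*(-6))*(-4)) + 336 = ((1059 + 323) + ((6/5)*(-6))*(-4)) + 336 = (1382 - 36/5*(-4)) + 336 = (1382 + 144/5) + 336 = 7054/5 + 336 = 8734/5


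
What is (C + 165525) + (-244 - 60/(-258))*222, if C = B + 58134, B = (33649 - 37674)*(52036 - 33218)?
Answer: -3249635017/43 ≈ -7.5573e+7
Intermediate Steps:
B = -75742450 (B = -4025*18818 = -75742450)
C = -75684316 (C = -75742450 + 58134 = -75684316)
(C + 165525) + (-244 - 60/(-258))*222 = (-75684316 + 165525) + (-244 - 60/(-258))*222 = -75518791 + (-244 - 60*(-1/258))*222 = -75518791 + (-244 + 10/43)*222 = -75518791 - 10482/43*222 = -75518791 - 2327004/43 = -3249635017/43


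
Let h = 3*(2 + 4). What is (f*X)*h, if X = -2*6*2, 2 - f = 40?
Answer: 16416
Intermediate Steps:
f = -38 (f = 2 - 1*40 = 2 - 40 = -38)
h = 18 (h = 3*6 = 18)
X = -24 (X = -12*2 = -24)
(f*X)*h = -38*(-24)*18 = 912*18 = 16416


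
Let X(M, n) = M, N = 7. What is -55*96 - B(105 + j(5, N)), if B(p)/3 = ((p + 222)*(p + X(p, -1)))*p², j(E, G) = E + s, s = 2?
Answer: -2815480992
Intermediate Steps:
j(E, G) = 2 + E (j(E, G) = E + 2 = 2 + E)
B(p) = 6*p³*(222 + p) (B(p) = 3*(((p + 222)*(p + p))*p²) = 3*(((222 + p)*(2*p))*p²) = 3*((2*p*(222 + p))*p²) = 3*(2*p³*(222 + p)) = 6*p³*(222 + p))
-55*96 - B(105 + j(5, N)) = -55*96 - 6*(105 + (2 + 5))³*(222 + (105 + (2 + 5))) = -5280 - 6*(105 + 7)³*(222 + (105 + 7)) = -5280 - 6*112³*(222 + 112) = -5280 - 6*1404928*334 = -5280 - 1*2815475712 = -5280 - 2815475712 = -2815480992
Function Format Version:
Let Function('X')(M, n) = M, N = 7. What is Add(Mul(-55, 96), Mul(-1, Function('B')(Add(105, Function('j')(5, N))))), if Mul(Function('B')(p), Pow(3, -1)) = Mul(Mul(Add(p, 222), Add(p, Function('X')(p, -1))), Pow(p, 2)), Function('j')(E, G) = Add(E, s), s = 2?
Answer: -2815480992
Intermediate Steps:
Function('j')(E, G) = Add(2, E) (Function('j')(E, G) = Add(E, 2) = Add(2, E))
Function('B')(p) = Mul(6, Pow(p, 3), Add(222, p)) (Function('B')(p) = Mul(3, Mul(Mul(Add(p, 222), Add(p, p)), Pow(p, 2))) = Mul(3, Mul(Mul(Add(222, p), Mul(2, p)), Pow(p, 2))) = Mul(3, Mul(Mul(2, p, Add(222, p)), Pow(p, 2))) = Mul(3, Mul(2, Pow(p, 3), Add(222, p))) = Mul(6, Pow(p, 3), Add(222, p)))
Add(Mul(-55, 96), Mul(-1, Function('B')(Add(105, Function('j')(5, N))))) = Add(Mul(-55, 96), Mul(-1, Mul(6, Pow(Add(105, Add(2, 5)), 3), Add(222, Add(105, Add(2, 5)))))) = Add(-5280, Mul(-1, Mul(6, Pow(Add(105, 7), 3), Add(222, Add(105, 7))))) = Add(-5280, Mul(-1, Mul(6, Pow(112, 3), Add(222, 112)))) = Add(-5280, Mul(-1, Mul(6, 1404928, 334))) = Add(-5280, Mul(-1, 2815475712)) = Add(-5280, -2815475712) = -2815480992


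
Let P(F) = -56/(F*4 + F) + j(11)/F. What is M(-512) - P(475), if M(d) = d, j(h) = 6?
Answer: -1215974/2375 ≈ -511.99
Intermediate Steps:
P(F) = -26/(5*F) (P(F) = -56/(F*4 + F) + 6/F = -56/(4*F + F) + 6/F = -56*1/(5*F) + 6/F = -56/(5*F) + 6/F = -26/(5*F))
M(-512) - P(475) = -512 - (-26)/(5*475) = -512 - 1*(-26/2375) = -512 + 26/2375 = -1215974/2375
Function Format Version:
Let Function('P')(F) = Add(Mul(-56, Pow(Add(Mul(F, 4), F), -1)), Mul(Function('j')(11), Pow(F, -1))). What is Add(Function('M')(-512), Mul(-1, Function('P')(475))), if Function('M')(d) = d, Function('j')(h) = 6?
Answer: Rational(-1215974, 2375) ≈ -511.99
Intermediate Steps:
Function('P')(F) = Mul(Rational(-26, 5), Pow(F, -1)) (Function('P')(F) = Add(Mul(-56, Pow(Add(Mul(F, 4), F), -1)), Mul(6, Pow(F, -1))) = Add(Mul(-56, Pow(Add(Mul(4, F), F), -1)), Mul(6, Pow(F, -1))) = Add(Mul(-56, Pow(Mul(5, F), -1)), Mul(6, Pow(F, -1))) = Add(Mul(-56, Mul(Rational(1, 5), Pow(F, -1))), Mul(6, Pow(F, -1))) = Add(Mul(Rational(-56, 5), Pow(F, -1)), Mul(6, Pow(F, -1))) = Mul(Rational(-26, 5), Pow(F, -1)))
Add(Function('M')(-512), Mul(-1, Function('P')(475))) = Add(-512, Mul(-1, Mul(Rational(-26, 5), Pow(475, -1)))) = Add(-512, Mul(-1, Mul(Rational(-26, 5), Rational(1, 475)))) = Add(-512, Mul(-1, Rational(-26, 2375))) = Add(-512, Rational(26, 2375)) = Rational(-1215974, 2375)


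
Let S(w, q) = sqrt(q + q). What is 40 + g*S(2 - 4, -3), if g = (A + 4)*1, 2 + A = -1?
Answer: 40 + I*sqrt(6) ≈ 40.0 + 2.4495*I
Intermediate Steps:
A = -3 (A = -2 - 1 = -3)
g = 1 (g = (-3 + 4)*1 = 1*1 = 1)
S(w, q) = sqrt(2)*sqrt(q) (S(w, q) = sqrt(2*q) = sqrt(2)*sqrt(q))
40 + g*S(2 - 4, -3) = 40 + 1*(sqrt(2)*sqrt(-3)) = 40 + 1*(sqrt(2)*(I*sqrt(3))) = 40 + 1*(I*sqrt(6)) = 40 + I*sqrt(6)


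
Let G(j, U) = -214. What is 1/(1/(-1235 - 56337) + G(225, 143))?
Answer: -57572/12320409 ≈ -0.0046729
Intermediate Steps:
1/(1/(-1235 - 56337) + G(225, 143)) = 1/(1/(-1235 - 56337) - 214) = 1/(1/(-57572) - 214) = 1/(-1/57572 - 214) = 1/(-12320409/57572) = -57572/12320409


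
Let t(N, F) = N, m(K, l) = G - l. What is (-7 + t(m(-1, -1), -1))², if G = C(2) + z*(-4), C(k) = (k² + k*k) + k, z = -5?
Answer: 576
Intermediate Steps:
C(k) = k + 2*k² (C(k) = (k² + k²) + k = 2*k² + k = k + 2*k²)
G = 30 (G = 2*(1 + 2*2) - 5*(-4) = 2*(1 + 4) + 20 = 2*5 + 20 = 10 + 20 = 30)
m(K, l) = 30 - l
(-7 + t(m(-1, -1), -1))² = (-7 + (30 - 1*(-1)))² = (-7 + (30 + 1))² = (-7 + 31)² = 24² = 576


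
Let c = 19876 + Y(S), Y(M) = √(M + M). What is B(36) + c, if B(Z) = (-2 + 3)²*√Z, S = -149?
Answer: 19882 + I*√298 ≈ 19882.0 + 17.263*I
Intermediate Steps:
Y(M) = √2*√M (Y(M) = √(2*M) = √2*√M)
B(Z) = √Z (B(Z) = 1²*√Z = 1*√Z = √Z)
c = 19876 + I*√298 (c = 19876 + √2*√(-149) = 19876 + √2*(I*√149) = 19876 + I*√298 ≈ 19876.0 + 17.263*I)
B(36) + c = √36 + (19876 + I*√298) = 6 + (19876 + I*√298) = 19882 + I*√298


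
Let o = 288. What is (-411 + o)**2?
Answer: 15129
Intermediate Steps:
(-411 + o)**2 = (-411 + 288)**2 = (-123)**2 = 15129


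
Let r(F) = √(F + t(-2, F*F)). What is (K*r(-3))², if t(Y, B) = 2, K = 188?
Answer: -35344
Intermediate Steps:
r(F) = √(2 + F) (r(F) = √(F + 2) = √(2 + F))
(K*r(-3))² = (188*√(2 - 3))² = (188*√(-1))² = (188*I)² = -35344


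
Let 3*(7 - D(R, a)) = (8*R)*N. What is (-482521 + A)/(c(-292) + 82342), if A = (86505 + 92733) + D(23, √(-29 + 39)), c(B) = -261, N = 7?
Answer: -911116/246243 ≈ -3.7001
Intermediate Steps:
D(R, a) = 7 - 56*R/3 (D(R, a) = 7 - 8*R*7/3 = 7 - 56*R/3)
A = 536447/3 (A = (86505 + 92733) + (7 - 56/3*23) = 179238 + (7 - 1288/3) = 179238 - 1267/3 = 536447/3 ≈ 1.7882e+5)
(-482521 + A)/(c(-292) + 82342) = (-482521 + 536447/3)/(-261 + 82342) = -911116/3/82081 = -911116/3*1/82081 = -911116/246243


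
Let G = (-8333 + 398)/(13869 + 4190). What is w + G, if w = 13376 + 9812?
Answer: 418744157/18059 ≈ 23188.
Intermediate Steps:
w = 23188
G = -7935/18059 ≈ -0.43939
w + G = 23188 - 7935/18059 = 418744157/18059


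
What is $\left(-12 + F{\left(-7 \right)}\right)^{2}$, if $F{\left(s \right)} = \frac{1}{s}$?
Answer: $\frac{7225}{49} \approx 147.45$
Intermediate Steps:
$\left(-12 + F{\left(-7 \right)}\right)^{2} = \left(-12 + \frac{1}{-7}\right)^{2} = \left(-12 - \frac{1}{7}\right)^{2} = \left(- \frac{85}{7}\right)^{2} = \frac{7225}{49}$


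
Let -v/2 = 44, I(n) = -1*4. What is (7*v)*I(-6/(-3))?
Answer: 2464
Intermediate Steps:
I(n) = -4
v = -88 (v = -2*44 = -88)
(7*v)*I(-6/(-3)) = (7*(-88))*(-4) = -616*(-4) = 2464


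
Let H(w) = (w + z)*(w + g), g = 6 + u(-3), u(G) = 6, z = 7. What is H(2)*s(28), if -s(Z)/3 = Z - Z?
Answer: 0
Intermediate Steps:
s(Z) = 0 (s(Z) = -3*(Z - Z) = -3*0 = 0)
g = 12 (g = 6 + 6 = 12)
H(w) = (7 + w)*(12 + w) (H(w) = (w + 7)*(w + 12) = (7 + w)*(12 + w))
H(2)*s(28) = (84 + 2² + 19*2)*0 = (84 + 4 + 38)*0 = 126*0 = 0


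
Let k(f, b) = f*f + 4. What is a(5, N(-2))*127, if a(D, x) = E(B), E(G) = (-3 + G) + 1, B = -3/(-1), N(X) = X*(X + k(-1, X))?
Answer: 127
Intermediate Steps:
k(f, b) = 4 + f² (k(f, b) = f² + 4 = 4 + f²)
N(X) = X*(5 + X) (N(X) = X*(X + (4 + (-1)²)) = X*(X + (4 + 1)) = X*(X + 5) = X*(5 + X))
B = 3 (B = -3*(-1) = 3)
E(G) = -2 + G
a(D, x) = 1 (a(D, x) = -2 + 3 = 1)
a(5, N(-2))*127 = 1*127 = 127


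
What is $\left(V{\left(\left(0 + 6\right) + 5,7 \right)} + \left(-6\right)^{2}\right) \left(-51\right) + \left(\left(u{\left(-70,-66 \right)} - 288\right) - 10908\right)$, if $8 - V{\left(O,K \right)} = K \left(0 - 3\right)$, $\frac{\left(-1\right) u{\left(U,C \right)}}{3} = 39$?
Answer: $-14628$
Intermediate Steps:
$u{\left(U,C \right)} = -117$ ($u{\left(U,C \right)} = \left(-3\right) 39 = -117$)
$V{\left(O,K \right)} = 8 + 3 K$ ($V{\left(O,K \right)} = 8 - K \left(0 - 3\right) = 8 - K \left(-3\right) = 8 - - 3 K = 8 + 3 K$)
$\left(V{\left(\left(0 + 6\right) + 5,7 \right)} + \left(-6\right)^{2}\right) \left(-51\right) + \left(\left(u{\left(-70,-66 \right)} - 288\right) - 10908\right) = \left(\left(8 + 3 \cdot 7\right) + \left(-6\right)^{2}\right) \left(-51\right) - 11313 = \left(\left(8 + 21\right) + 36\right) \left(-51\right) - 11313 = \left(29 + 36\right) \left(-51\right) - 11313 = 65 \left(-51\right) - 11313 = -3315 - 11313 = -14628$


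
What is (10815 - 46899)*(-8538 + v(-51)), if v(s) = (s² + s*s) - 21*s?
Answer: 81730260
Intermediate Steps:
v(s) = -21*s + 2*s² (v(s) = (s² + s²) - 21*s = 2*s² - 21*s = -21*s + 2*s²)
(10815 - 46899)*(-8538 + v(-51)) = (10815 - 46899)*(-8538 - 51*(-21 + 2*(-51))) = -36084*(-8538 - 51*(-21 - 102)) = -36084*(-8538 - 51*(-123)) = -36084*(-8538 + 6273) = -36084*(-2265) = 81730260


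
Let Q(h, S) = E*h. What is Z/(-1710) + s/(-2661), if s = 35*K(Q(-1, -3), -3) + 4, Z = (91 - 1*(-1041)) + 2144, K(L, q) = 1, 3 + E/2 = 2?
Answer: -162669/84265 ≈ -1.9304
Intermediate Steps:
E = -2 (E = -6 + 2*2 = -6 + 4 = -2)
Q(h, S) = -2*h
Z = 3276 (Z = (91 + 1041) + 2144 = 1132 + 2144 = 3276)
s = 39 (s = 35*1 + 4 = 35 + 4 = 39)
Z/(-1710) + s/(-2661) = 3276/(-1710) + 39/(-2661) = 3276*(-1/1710) + 39*(-1/2661) = -182/95 - 13/887 = -162669/84265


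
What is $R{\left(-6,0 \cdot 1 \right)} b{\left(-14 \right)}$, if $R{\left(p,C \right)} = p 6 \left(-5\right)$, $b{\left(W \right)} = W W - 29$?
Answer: $30060$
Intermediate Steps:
$b{\left(W \right)} = -29 + W^{2}$ ($b{\left(W \right)} = W^{2} - 29 = -29 + W^{2}$)
$R{\left(p,C \right)} = - 30 p$ ($R{\left(p,C \right)} = 6 p \left(-5\right) = - 30 p$)
$R{\left(-6,0 \cdot 1 \right)} b{\left(-14 \right)} = \left(-30\right) \left(-6\right) \left(-29 + \left(-14\right)^{2}\right) = 180 \left(-29 + 196\right) = 180 \cdot 167 = 30060$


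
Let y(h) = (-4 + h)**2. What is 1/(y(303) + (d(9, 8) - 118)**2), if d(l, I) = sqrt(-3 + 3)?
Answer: 1/103325 ≈ 9.6782e-6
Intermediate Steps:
d(l, I) = 0 (d(l, I) = sqrt(0) = 0)
1/(y(303) + (d(9, 8) - 118)**2) = 1/((-4 + 303)**2 + (0 - 118)**2) = 1/(299**2 + (-118)**2) = 1/(89401 + 13924) = 1/103325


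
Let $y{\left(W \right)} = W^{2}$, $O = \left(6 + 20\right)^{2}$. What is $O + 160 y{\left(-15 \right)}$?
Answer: $36676$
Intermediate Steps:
$O = 676$ ($O = 26^{2} = 676$)
$O + 160 y{\left(-15 \right)} = 676 + 160 \left(-15\right)^{2} = 676 + 160 \cdot 225 = 676 + 36000 = 36676$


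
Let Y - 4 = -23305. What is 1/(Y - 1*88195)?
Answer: -1/111496 ≈ -8.9689e-6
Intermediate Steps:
Y = -23301 (Y = 4 - 23305 = -23301)
1/(Y - 1*88195) = 1/(-23301 - 1*88195) = 1/(-23301 - 88195) = 1/(-111496) = -1/111496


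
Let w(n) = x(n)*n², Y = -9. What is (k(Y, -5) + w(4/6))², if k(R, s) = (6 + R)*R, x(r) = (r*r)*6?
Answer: 579121/729 ≈ 794.40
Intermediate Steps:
x(r) = 6*r² (x(r) = r²*6 = 6*r²)
w(n) = 6*n⁴ (w(n) = (6*n²)*n² = 6*n⁴)
k(R, s) = R*(6 + R)
(k(Y, -5) + w(4/6))² = (-9*(6 - 9) + 6*(4/6)⁴)² = (-9*(-3) + 6*(4*(⅙))⁴)² = (27 + 6*(⅔)⁴)² = (27 + 6*(16/81))² = (27 + 32/27)² = (761/27)² = 579121/729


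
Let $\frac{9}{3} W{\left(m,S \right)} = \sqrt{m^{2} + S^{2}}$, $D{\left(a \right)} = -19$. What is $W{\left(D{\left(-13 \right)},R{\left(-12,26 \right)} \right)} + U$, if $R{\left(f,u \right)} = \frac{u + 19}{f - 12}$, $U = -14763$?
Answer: $-14763 + \frac{\sqrt{23329}}{24} \approx -14757.0$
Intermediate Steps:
$R{\left(f,u \right)} = \frac{19 + u}{-12 + f}$
$W{\left(m,S \right)} = \frac{\sqrt{S^{2} + m^{2}}}{3}$ ($W{\left(m,S \right)} = \frac{\sqrt{m^{2} + S^{2}}}{3} = \frac{\sqrt{S^{2} + m^{2}}}{3}$)
$W{\left(D{\left(-13 \right)},R{\left(-12,26 \right)} \right)} + U = \frac{\sqrt{\left(\frac{19 + 26}{-12 - 12}\right)^{2} + \left(-19\right)^{2}}}{3} - 14763 = \frac{\sqrt{\left(\frac{1}{-24} \cdot 45\right)^{2} + 361}}{3} - 14763 = \frac{\sqrt{\left(\left(- \frac{1}{24}\right) 45\right)^{2} + 361}}{3} - 14763 = \frac{\sqrt{\left(- \frac{15}{8}\right)^{2} + 361}}{3} - 14763 = \frac{\sqrt{\frac{225}{64} + 361}}{3} - 14763 = \frac{\sqrt{\frac{23329}{64}}}{3} - 14763 = \frac{\frac{1}{8} \sqrt{23329}}{3} - 14763 = \frac{\sqrt{23329}}{24} - 14763 = -14763 + \frac{\sqrt{23329}}{24}$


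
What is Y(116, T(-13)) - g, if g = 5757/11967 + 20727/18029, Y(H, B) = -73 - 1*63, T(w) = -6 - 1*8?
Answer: -9898082270/71917681 ≈ -137.63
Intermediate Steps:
T(w) = -14 (T(w) = -6 - 8 = -14)
Y(H, B) = -136 (Y(H, B) = -73 - 63 = -136)
g = 117277654/71917681 (g = 5757*(1/11967) + 20727*(1/18029) = 1919/3989 + 20727/18029 = 117277654/71917681 ≈ 1.6307)
Y(116, T(-13)) - g = -136 - 1*117277654/71917681 = -136 - 117277654/71917681 = -9898082270/71917681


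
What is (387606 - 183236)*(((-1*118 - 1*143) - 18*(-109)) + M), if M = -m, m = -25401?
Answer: 5538835740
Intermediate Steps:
M = 25401 (M = -1*(-25401) = 25401)
(387606 - 183236)*(((-1*118 - 1*143) - 18*(-109)) + M) = (387606 - 183236)*(((-1*118 - 1*143) - 18*(-109)) + 25401) = 204370*(((-118 - 143) + 1962) + 25401) = 204370*((-261 + 1962) + 25401) = 204370*(1701 + 25401) = 204370*27102 = 5538835740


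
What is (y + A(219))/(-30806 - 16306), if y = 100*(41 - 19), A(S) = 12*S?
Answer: -1207/11778 ≈ -0.10248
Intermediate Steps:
y = 2200 (y = 100*22 = 2200)
(y + A(219))/(-30806 - 16306) = (2200 + 12*219)/(-30806 - 16306) = (2200 + 2628)/(-47112) = 4828*(-1/47112) = -1207/11778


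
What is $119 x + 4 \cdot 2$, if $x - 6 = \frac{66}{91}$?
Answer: $\frac{10508}{13} \approx 808.31$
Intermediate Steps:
$x = \frac{612}{91}$ ($x = 6 + \frac{66}{91} = \frac{612}{91} \approx 6.7253$)
$119 x + 4 \cdot 2 = 119 \cdot \frac{612}{91} + 4 \cdot 2 = \frac{10404}{13} + 8 = \frac{10508}{13}$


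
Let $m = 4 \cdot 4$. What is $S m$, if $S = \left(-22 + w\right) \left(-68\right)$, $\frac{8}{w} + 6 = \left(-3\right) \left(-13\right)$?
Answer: $\frac{781184}{33} \approx 23672.0$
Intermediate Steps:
$w = \frac{8}{33}$ ($w = \frac{8}{-6 - -39} = \frac{8}{-6 + 39} = \frac{8}{33} \approx 0.24242$)
$m = 16$
$S = \frac{48824}{33}$ ($S = \left(-22 + \frac{8}{33}\right) \left(-68\right) = \left(- \frac{718}{33}\right) \left(-68\right) = \frac{48824}{33} \approx 1479.5$)
$S m = \frac{48824}{33} \cdot 16 = \frac{781184}{33}$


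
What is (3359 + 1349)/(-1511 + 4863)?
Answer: 1177/838 ≈ 1.4045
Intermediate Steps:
(3359 + 1349)/(-1511 + 4863) = 4708/3352 = 4708*(1/3352) = 1177/838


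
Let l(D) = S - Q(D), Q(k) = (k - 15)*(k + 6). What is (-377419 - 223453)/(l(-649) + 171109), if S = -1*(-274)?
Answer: 600872/255569 ≈ 2.3511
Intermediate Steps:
Q(k) = (-15 + k)*(6 + k)
S = 274
l(D) = 364 - D² + 9*D (l(D) = 274 - (-90 + D² - 9*D) = 274 + (90 - D² + 9*D) = 364 - D² + 9*D)
(-377419 - 223453)/(l(-649) + 171109) = (-377419 - 223453)/((364 - 1*(-649)² + 9*(-649)) + 171109) = -600872/((364 - 1*421201 - 5841) + 171109) = -600872/((364 - 421201 - 5841) + 171109) = -600872/(-426678 + 171109) = -600872/(-255569) = -600872*(-1/255569) = 600872/255569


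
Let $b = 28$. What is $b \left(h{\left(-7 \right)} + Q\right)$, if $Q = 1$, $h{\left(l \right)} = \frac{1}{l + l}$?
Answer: $26$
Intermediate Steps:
$h{\left(l \right)} = \frac{1}{2 l}$
$b \left(h{\left(-7 \right)} + Q\right) = 28 \left(\frac{1}{2 \left(-7\right)} + 1\right) = 28 \left(\frac{1}{2} \left(- \frac{1}{7}\right) + 1\right) = 28 \left(- \frac{1}{14} + 1\right) = 28 \cdot \frac{13}{14} = 26$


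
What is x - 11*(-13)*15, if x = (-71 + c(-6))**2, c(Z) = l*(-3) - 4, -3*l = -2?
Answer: 8074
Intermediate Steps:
l = 2/3 (l = -1/3*(-2) = 2/3 ≈ 0.66667)
c(Z) = -6 (c(Z) = (2/3)*(-3) - 4 = -2 - 4 = -6)
x = 5929 (x = (-71 - 6)**2 = (-77)**2 = 5929)
x - 11*(-13)*15 = 5929 - 11*(-13)*15 = 5929 - (-143)*15 = 5929 - 1*(-2145) = 5929 + 2145 = 8074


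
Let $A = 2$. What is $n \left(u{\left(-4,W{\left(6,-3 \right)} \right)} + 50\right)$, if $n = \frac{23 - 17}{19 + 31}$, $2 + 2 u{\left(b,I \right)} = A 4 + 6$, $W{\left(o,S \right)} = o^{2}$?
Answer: $\frac{168}{25} \approx 6.72$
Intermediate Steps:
$u{\left(b,I \right)} = 6$ ($u{\left(b,I \right)} = -1 + \frac{2 \cdot 4 + 6}{2} = -1 + \frac{8 + 6}{2} = -1 + \frac{1}{2} \cdot 14 = -1 + 7 = 6$)
$n = \frac{3}{25}$ ($n = \frac{6}{50} = 6 \cdot \frac{1}{50} = \frac{3}{25} \approx 0.12$)
$n \left(u{\left(-4,W{\left(6,-3 \right)} \right)} + 50\right) = \frac{3 \left(6 + 50\right)}{25} = \frac{3}{25} \cdot 56 = \frac{168}{25}$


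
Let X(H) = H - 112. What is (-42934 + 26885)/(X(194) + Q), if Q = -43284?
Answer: 16049/43202 ≈ 0.37149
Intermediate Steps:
X(H) = -112 + H
(-42934 + 26885)/(X(194) + Q) = (-42934 + 26885)/((-112 + 194) - 43284) = -16049/(82 - 43284) = -16049/(-43202) = -16049*(-1/43202) = 16049/43202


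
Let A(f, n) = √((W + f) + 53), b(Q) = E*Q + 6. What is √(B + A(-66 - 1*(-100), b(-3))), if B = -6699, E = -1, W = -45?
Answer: √(-6699 + √42) ≈ 81.808*I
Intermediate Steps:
b(Q) = 6 - Q (b(Q) = -Q + 6 = 6 - Q)
A(f, n) = √(8 + f) (A(f, n) = √((-45 + f) + 53) = √(8 + f))
√(B + A(-66 - 1*(-100), b(-3))) = √(-6699 + √(8 + (-66 - 1*(-100)))) = √(-6699 + √(8 + (-66 + 100))) = √(-6699 + √(8 + 34)) = √(-6699 + √42)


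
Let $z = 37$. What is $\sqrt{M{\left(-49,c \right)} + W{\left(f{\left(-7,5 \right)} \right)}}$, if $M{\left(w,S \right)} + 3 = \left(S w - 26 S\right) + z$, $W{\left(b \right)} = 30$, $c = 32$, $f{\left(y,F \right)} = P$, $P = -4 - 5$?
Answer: $4 i \sqrt{146} \approx 48.332 i$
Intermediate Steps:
$P = -9$
$f{\left(y,F \right)} = -9$
$M{\left(w,S \right)} = 34 - 26 S + S w$ ($M{\left(w,S \right)} = -3 + \left(\left(S w - 26 S\right) + 37\right) = -3 + \left(\left(- 26 S + S w\right) + 37\right) = -3 + \left(37 - 26 S + S w\right) = 34 - 26 S + S w$)
$\sqrt{M{\left(-49,c \right)} + W{\left(f{\left(-7,5 \right)} \right)}} = \sqrt{\left(34 - 832 + 32 \left(-49\right)\right) + 30} = \sqrt{\left(34 - 832 - 1568\right) + 30} = \sqrt{-2366 + 30} = \sqrt{-2336} = 4 i \sqrt{146}$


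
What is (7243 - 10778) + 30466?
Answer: 26931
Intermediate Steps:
(7243 - 10778) + 30466 = -3535 + 30466 = 26931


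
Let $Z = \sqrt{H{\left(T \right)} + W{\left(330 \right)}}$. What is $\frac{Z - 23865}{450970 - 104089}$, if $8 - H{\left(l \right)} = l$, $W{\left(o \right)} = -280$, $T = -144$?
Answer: $- \frac{185}{2689} + \frac{8 i \sqrt{2}}{346881} \approx -0.068799 + 3.2616 \cdot 10^{-5} i$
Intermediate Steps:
$H{\left(l \right)} = 8 - l$
$Z = 8 i \sqrt{2}$ ($Z = \sqrt{\left(8 - -144\right) - 280} = \sqrt{\left(8 + 144\right) - 280} = \sqrt{152 - 280} = \sqrt{-128} = 8 i \sqrt{2} \approx 11.314 i$)
$\frac{Z - 23865}{450970 - 104089} = \frac{8 i \sqrt{2} - 23865}{450970 - 104089} = \frac{-23865 + 8 i \sqrt{2}}{346881} = \left(-23865 + 8 i \sqrt{2}\right) \frac{1}{346881} = - \frac{185}{2689} + \frac{8 i \sqrt{2}}{346881}$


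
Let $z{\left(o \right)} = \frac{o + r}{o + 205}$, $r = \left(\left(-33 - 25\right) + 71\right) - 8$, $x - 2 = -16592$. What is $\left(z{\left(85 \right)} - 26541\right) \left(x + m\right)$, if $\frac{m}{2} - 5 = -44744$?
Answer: $\frac{81638418240}{29} \approx 2.8151 \cdot 10^{9}$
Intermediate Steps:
$m = -89478$ ($m = 10 + 2 \left(-44744\right) = 10 - 89488 = -89478$)
$x = -16590$ ($x = 2 - 16592 = -16590$)
$r = 5$ ($r = \left(-58 + 71\right) - 8 = 13 - 8 = 5$)
$z{\left(o \right)} = \frac{5 + o}{205 + o}$ ($z{\left(o \right)} = \frac{o + 5}{o + 205} = \frac{5 + o}{205 + o}$)
$\left(z{\left(85 \right)} - 26541\right) \left(x + m\right) = \left(\frac{5 + 85}{205 + 85} - 26541\right) \left(-16590 - 89478\right) = \left(\frac{1}{290} \cdot 90 - 26541\right) \left(-106068\right) = \left(\frac{9}{29} - 26541\right) \left(-106068\right) = \left(- \frac{769680}{29}\right) \left(-106068\right) = \frac{81638418240}{29}$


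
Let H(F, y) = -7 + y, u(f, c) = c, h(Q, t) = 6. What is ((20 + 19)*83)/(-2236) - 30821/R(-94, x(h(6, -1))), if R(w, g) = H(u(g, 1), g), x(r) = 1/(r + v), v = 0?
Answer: 31797063/7052 ≈ 4508.9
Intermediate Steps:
x(r) = 1/r (x(r) = 1/(r + 0) = 1/r)
R(w, g) = -7 + g
((20 + 19)*83)/(-2236) - 30821/R(-94, x(h(6, -1))) = ((20 + 19)*83)/(-2236) - 30821/(-7 + 1/6) = (39*83)*(-1/2236) - 30821/(-7 + 1/6) = 3237*(-1/2236) - 30821/(-41/6) = -249/172 - 30821*(-6/41) = -249/172 + 184926/41 = 31797063/7052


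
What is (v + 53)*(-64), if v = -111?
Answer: 3712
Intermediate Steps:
(v + 53)*(-64) = (-111 + 53)*(-64) = -58*(-64) = 3712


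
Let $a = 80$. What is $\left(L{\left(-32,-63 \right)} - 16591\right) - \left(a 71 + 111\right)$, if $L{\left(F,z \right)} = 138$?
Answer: $-22244$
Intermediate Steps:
$\left(L{\left(-32,-63 \right)} - 16591\right) - \left(a 71 + 111\right) = \left(138 - 16591\right) - \left(80 \cdot 71 + 111\right) = -16453 - \left(5680 + 111\right) = -16453 - 5791 = -22244$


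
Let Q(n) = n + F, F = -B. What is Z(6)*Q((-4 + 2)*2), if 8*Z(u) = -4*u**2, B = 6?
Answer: 180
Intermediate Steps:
Z(u) = -u**2/2 (Z(u) = (-4*u**2)/8 = -u**2/2)
F = -6 (F = -1*6 = -6)
Q(n) = -6 + n (Q(n) = n - 6 = -6 + n)
Z(6)*Q((-4 + 2)*2) = (-1/2*6**2)*(-6 + (-4 + 2)*2) = (-1/2*36)*(-6 - 2*2) = -18*(-6 - 4) = -18*(-10) = 180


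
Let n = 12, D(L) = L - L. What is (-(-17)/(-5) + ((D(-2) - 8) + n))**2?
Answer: 9/25 ≈ 0.36000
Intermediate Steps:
D(L) = 0
(-(-17)/(-5) + ((D(-2) - 8) + n))**2 = (-(-17)/(-5) + ((0 - 8) + 12))**2 = (-(-17)*(-1)/5 + (-8 + 12))**2 = (-1*17/5 + 4)**2 = (-17/5 + 4)**2 = (3/5)**2 = 9/25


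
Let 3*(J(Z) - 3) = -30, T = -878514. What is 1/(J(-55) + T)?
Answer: -1/878521 ≈ -1.1383e-6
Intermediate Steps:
J(Z) = -7 (J(Z) = 3 + (1/3)*(-30) = 3 - 10 = -7)
1/(J(-55) + T) = 1/(-7 - 878514) = 1/(-878521) = -1/878521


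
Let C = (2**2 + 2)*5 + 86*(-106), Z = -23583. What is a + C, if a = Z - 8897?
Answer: -41566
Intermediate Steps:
a = -32480 (a = -23583 - 8897 = -32480)
C = -9086 (C = (4 + 2)*5 - 9116 = 6*5 - 9116 = 30 - 9116 = -9086)
a + C = -32480 - 9086 = -41566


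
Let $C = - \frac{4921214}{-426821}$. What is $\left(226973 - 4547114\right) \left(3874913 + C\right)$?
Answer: $- \frac{7145077583021792967}{426821} \approx -1.674 \cdot 10^{13}$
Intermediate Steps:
$C = \frac{4921214}{426821}$ ($C = \left(-4921214\right) \left(- \frac{1}{426821}\right) = \frac{4921214}{426821} \approx 11.53$)
$\left(226973 - 4547114\right) \left(3874913 + C\right) = \left(226973 - 4547114\right) \left(3874913 + \frac{4921214}{426821}\right) = \left(-4320141\right) \frac{1653899162787}{426821} = - \frac{7145077583021792967}{426821}$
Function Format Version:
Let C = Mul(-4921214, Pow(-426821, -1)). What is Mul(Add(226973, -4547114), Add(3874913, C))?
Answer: Rational(-7145077583021792967, 426821) ≈ -1.6740e+13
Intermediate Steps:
C = Rational(4921214, 426821) (C = Mul(-4921214, Rational(-1, 426821)) = Rational(4921214, 426821) ≈ 11.530)
Mul(Add(226973, -4547114), Add(3874913, C)) = Mul(Add(226973, -4547114), Add(3874913, Rational(4921214, 426821))) = Mul(-4320141, Rational(1653899162787, 426821)) = Rational(-7145077583021792967, 426821)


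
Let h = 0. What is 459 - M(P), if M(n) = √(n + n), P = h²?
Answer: 459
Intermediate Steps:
P = 0 (P = 0² = 0)
M(n) = √2*√n (M(n) = √(2*n) = √2*√n)
459 - M(P) = 459 - √2*√0 = 459 - √2*0 = 459 - 1*0 = 459 + 0 = 459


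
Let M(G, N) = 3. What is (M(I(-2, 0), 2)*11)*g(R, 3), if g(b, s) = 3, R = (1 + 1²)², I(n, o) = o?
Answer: 99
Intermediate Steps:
R = 4 (R = (1 + 1)² = 2² = 4)
(M(I(-2, 0), 2)*11)*g(R, 3) = (3*11)*3 = 33*3 = 99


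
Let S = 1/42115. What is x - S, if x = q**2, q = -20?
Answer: 16845999/42115 ≈ 400.00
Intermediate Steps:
x = 400 (x = (-20)**2 = 400)
S = 1/42115 ≈ 2.3745e-5
x - S = 400 - 1*1/42115 = 400 - 1/42115 = 16845999/42115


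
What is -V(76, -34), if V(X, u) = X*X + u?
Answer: -5742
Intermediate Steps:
V(X, u) = u + X**2 (V(X, u) = X**2 + u = u + X**2)
-V(76, -34) = -(-34 + 76**2) = -(-34 + 5776) = -1*5742 = -5742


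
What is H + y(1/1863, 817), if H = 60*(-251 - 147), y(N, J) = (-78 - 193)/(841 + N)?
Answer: -37415306793/1566784 ≈ -23880.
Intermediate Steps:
y(N, J) = -271/(841 + N)
H = -23880 (H = 60*(-398) = -23880)
H + y(1/1863, 817) = -23880 - 271/(841 + 1/1863) = -23880 - 271/1566784/1863 = -23880 - 271*1863/1566784 = -23880 - 504873/1566784 = -37415306793/1566784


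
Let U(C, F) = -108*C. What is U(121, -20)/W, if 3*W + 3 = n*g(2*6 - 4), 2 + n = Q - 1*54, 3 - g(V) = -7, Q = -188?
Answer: 39204/2443 ≈ 16.047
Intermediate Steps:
g(V) = 10 (g(V) = 3 - 1*(-7) = 3 + 7 = 10)
n = -244 (n = -2 + (-188 - 1*54) = -2 + (-188 - 54) = -2 - 242 = -244)
W = -2443/3 (W = -1 + (-244*10)/3 = -1 + (1/3)*(-2440) = -1 - 2440/3 = -2443/3 ≈ -814.33)
U(121, -20)/W = (-108*121)/(-2443/3) = -13068*(-3/2443) = 39204/2443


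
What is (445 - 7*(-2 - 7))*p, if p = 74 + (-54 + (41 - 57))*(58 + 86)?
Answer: -5083048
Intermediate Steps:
p = -10006 (p = 74 + (-54 - 16)*144 = 74 - 70*144 = 74 - 10080 = -10006)
(445 - 7*(-2 - 7))*p = (445 - 7*(-2 - 7))*(-10006) = (445 - 7*(-9))*(-10006) = (445 + 63)*(-10006) = 508*(-10006) = -5083048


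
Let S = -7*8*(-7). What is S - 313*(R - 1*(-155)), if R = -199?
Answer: 14164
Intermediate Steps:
S = 392 (S = -56*(-7) = 392)
S - 313*(R - 1*(-155)) = 392 - 313*(-199 - 1*(-155)) = 392 - 313*(-199 + 155) = 392 - 313*(-44) = 392 + 13772 = 14164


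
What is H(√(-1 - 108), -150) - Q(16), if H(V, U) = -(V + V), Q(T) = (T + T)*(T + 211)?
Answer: -7264 - 2*I*√109 ≈ -7264.0 - 20.881*I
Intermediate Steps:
Q(T) = 2*T*(211 + T) (Q(T) = (2*T)*(211 + T) = 2*T*(211 + T))
H(V, U) = -2*V
H(√(-1 - 108), -150) - Q(16) = -2*√(-1 - 108) - 2*16*(211 + 16) = -2*I*√109 - 2*16*227 = -2*I*√109 - 1*7264 = -2*I*√109 - 7264 = -7264 - 2*I*√109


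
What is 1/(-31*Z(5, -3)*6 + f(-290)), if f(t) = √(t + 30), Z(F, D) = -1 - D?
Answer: -93/34661 - I*√65/69322 ≈ -0.0026831 - 0.0001163*I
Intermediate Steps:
f(t) = √(30 + t)
1/(-31*Z(5, -3)*6 + f(-290)) = 1/(-31*(-1 - 1*(-3))*6 + √(30 - 290)) = 1/(-31*(-1 + 3)*6 + √(-260)) = 1/(-31*2*6 + 2*I*√65) = 1/(-62*6 + 2*I*√65) = 1/(-372 + 2*I*√65)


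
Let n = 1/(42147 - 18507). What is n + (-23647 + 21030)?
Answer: -61865879/23640 ≈ -2617.0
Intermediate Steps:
n = 1/23640 ≈ 4.2301e-5
n + (-23647 + 21030) = 1/23640 + (-23647 + 21030) = 1/23640 - 2617 = -61865879/23640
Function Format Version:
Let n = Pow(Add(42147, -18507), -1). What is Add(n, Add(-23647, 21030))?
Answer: Rational(-61865879, 23640) ≈ -2617.0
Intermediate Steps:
n = Rational(1, 23640) (n = Pow(23640, -1) = Rational(1, 23640) ≈ 4.2301e-5)
Add(n, Add(-23647, 21030)) = Add(Rational(1, 23640), Add(-23647, 21030)) = Add(Rational(1, 23640), -2617) = Rational(-61865879, 23640)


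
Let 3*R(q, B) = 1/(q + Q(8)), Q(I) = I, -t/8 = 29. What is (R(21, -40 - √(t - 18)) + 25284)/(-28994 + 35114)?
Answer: 2199709/532440 ≈ 4.1314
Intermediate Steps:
t = -232 (t = -8*29 = -232)
R(q, B) = 1/(3*(8 + q)) (R(q, B) = 1/(3*(q + 8)) = 1/(3*(8 + q)))
(R(21, -40 - √(t - 18)) + 25284)/(-28994 + 35114) = (1/(3*(8 + 21)) + 25284)/(-28994 + 35114) = ((⅓)/29 + 25284)/6120 = ((⅓)*(1/29) + 25284)*(1/6120) = (1/87 + 25284)*(1/6120) = (2199709/87)*(1/6120) = 2199709/532440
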